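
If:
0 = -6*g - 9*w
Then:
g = -3*w/2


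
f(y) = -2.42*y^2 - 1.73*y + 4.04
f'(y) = -4.84*y - 1.73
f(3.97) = -40.97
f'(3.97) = -20.94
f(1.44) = -3.47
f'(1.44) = -8.70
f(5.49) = -78.40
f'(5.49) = -28.30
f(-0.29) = 4.34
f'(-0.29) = -0.33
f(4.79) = -59.77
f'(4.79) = -24.91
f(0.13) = 3.77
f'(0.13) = -2.36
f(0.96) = 0.15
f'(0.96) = -6.38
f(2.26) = -12.23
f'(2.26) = -12.67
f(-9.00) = -176.41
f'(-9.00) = 41.83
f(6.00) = -93.46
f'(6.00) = -30.77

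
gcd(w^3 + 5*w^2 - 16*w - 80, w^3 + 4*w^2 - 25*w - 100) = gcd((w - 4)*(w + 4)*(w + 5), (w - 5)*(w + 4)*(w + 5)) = w^2 + 9*w + 20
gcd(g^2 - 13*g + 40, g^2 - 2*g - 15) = g - 5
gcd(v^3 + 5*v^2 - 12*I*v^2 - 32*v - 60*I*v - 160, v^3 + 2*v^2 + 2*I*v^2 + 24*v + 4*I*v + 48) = v - 4*I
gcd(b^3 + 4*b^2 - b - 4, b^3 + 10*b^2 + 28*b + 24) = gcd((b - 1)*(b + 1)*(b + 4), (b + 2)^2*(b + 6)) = 1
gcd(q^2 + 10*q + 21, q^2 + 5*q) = 1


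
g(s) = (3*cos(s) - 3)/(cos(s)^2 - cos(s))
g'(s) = (2*sin(s)*cos(s) - sin(s))*(3*cos(s) - 3)/(cos(s)^2 - cos(s))^2 - 3*sin(s)/(cos(s)^2 - cos(s))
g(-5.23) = 6.06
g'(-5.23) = 10.65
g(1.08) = 6.36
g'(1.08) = 11.91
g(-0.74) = 4.06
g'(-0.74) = -3.71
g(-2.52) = -3.69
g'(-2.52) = -2.64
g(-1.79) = -13.80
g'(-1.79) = -61.93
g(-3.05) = -3.01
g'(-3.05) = -0.28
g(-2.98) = -3.04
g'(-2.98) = -0.50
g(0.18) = 3.05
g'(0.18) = 0.55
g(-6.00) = 3.12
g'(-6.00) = 0.91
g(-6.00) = 3.12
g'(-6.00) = 0.91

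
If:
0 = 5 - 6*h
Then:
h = 5/6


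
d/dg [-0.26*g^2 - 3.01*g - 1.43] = -0.52*g - 3.01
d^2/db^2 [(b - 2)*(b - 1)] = 2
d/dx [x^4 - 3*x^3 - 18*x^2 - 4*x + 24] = 4*x^3 - 9*x^2 - 36*x - 4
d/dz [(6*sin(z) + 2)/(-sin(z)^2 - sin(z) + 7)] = 2*(3*sin(z)^2 + 2*sin(z) + 22)*cos(z)/(sin(z)^2 + sin(z) - 7)^2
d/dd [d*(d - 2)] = 2*d - 2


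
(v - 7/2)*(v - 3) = v^2 - 13*v/2 + 21/2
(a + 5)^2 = a^2 + 10*a + 25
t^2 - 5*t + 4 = (t - 4)*(t - 1)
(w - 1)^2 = w^2 - 2*w + 1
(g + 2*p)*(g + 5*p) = g^2 + 7*g*p + 10*p^2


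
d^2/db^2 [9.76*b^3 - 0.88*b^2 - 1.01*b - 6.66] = 58.56*b - 1.76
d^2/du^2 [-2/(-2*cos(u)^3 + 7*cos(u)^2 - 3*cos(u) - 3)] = 16*(2*(6*cos(u)^2 - 14*cos(u) + 3)^2*sin(u)^2 + (9*cos(u) - 7*cos(2*u) + cos(3*u) - 1)*(18*cos(u)^3 - 28*cos(u)^2 - 9*cos(u) + 14)/2)/(9*cos(u) - 7*cos(2*u) + cos(3*u) - 1)^3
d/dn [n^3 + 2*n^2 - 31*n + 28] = 3*n^2 + 4*n - 31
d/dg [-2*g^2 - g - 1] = -4*g - 1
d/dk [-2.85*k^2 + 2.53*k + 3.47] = 2.53 - 5.7*k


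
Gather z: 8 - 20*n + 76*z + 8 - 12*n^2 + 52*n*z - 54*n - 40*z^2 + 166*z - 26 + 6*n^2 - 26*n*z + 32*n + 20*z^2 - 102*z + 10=-6*n^2 - 42*n - 20*z^2 + z*(26*n + 140)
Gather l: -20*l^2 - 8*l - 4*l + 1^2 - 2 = -20*l^2 - 12*l - 1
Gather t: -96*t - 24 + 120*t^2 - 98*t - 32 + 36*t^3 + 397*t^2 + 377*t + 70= 36*t^3 + 517*t^2 + 183*t + 14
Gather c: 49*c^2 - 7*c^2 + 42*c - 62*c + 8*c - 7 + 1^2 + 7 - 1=42*c^2 - 12*c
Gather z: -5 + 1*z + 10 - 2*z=5 - z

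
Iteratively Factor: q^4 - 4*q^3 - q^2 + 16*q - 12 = (q - 1)*(q^3 - 3*q^2 - 4*q + 12) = (q - 2)*(q - 1)*(q^2 - q - 6) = (q - 2)*(q - 1)*(q + 2)*(q - 3)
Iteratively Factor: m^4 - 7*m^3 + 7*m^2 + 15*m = (m - 3)*(m^3 - 4*m^2 - 5*m) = m*(m - 3)*(m^2 - 4*m - 5) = m*(m - 3)*(m + 1)*(m - 5)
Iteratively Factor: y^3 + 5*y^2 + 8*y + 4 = (y + 1)*(y^2 + 4*y + 4) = (y + 1)*(y + 2)*(y + 2)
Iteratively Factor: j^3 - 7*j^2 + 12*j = (j - 3)*(j^2 - 4*j) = (j - 4)*(j - 3)*(j)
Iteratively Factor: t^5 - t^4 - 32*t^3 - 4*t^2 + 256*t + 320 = (t + 2)*(t^4 - 3*t^3 - 26*t^2 + 48*t + 160) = (t + 2)^2*(t^3 - 5*t^2 - 16*t + 80) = (t - 5)*(t + 2)^2*(t^2 - 16) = (t - 5)*(t - 4)*(t + 2)^2*(t + 4)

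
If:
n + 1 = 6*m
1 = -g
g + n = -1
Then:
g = -1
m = 1/6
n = 0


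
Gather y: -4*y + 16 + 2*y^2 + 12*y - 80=2*y^2 + 8*y - 64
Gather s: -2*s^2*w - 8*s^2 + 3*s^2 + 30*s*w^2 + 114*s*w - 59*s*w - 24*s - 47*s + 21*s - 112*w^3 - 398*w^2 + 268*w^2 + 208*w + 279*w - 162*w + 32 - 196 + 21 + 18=s^2*(-2*w - 5) + s*(30*w^2 + 55*w - 50) - 112*w^3 - 130*w^2 + 325*w - 125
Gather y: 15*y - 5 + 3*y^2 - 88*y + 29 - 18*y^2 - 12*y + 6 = -15*y^2 - 85*y + 30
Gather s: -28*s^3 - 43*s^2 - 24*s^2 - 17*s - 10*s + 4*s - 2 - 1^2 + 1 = -28*s^3 - 67*s^2 - 23*s - 2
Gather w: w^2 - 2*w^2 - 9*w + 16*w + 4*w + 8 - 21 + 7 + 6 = -w^2 + 11*w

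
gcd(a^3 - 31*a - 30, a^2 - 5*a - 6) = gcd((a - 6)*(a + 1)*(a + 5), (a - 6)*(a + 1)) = a^2 - 5*a - 6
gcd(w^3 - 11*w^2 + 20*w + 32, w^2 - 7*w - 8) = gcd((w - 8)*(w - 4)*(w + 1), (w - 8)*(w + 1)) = w^2 - 7*w - 8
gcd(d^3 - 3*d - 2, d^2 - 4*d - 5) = d + 1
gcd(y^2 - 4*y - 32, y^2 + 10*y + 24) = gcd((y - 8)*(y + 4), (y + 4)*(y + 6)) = y + 4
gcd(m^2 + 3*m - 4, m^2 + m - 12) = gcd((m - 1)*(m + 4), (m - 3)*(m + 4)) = m + 4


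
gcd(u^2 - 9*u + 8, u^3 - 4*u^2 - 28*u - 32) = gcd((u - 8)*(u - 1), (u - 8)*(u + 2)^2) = u - 8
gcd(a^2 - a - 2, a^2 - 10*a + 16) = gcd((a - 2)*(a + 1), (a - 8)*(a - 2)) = a - 2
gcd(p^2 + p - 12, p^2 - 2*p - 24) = p + 4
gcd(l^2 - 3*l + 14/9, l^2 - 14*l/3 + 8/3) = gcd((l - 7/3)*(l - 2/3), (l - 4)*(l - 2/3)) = l - 2/3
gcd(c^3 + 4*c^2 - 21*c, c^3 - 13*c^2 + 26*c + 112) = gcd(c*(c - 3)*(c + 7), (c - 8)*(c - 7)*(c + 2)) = 1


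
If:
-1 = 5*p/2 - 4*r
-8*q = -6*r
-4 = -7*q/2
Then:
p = 214/105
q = 8/7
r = 32/21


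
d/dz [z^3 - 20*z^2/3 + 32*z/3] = 3*z^2 - 40*z/3 + 32/3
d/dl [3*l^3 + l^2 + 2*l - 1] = 9*l^2 + 2*l + 2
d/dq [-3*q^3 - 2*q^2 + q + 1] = -9*q^2 - 4*q + 1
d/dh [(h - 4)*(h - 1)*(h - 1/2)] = 3*h^2 - 11*h + 13/2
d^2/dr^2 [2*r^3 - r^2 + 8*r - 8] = 12*r - 2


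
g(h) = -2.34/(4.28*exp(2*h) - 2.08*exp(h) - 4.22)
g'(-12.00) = 0.00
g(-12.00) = 0.55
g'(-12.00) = 0.00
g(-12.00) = 0.55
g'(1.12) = 0.20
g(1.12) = -0.08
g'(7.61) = 0.00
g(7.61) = -0.00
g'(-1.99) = -0.01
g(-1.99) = 0.53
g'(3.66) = 0.00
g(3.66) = -0.00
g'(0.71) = 0.85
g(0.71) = -0.25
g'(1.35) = 0.11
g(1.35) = -0.05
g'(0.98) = 0.30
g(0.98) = -0.11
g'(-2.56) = -0.01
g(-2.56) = 0.54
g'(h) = -2.34*(-8.56*exp(2*h) + 2.08*exp(h))/(4.28*exp(2*h) - 2.08*exp(h) - 4.22)^2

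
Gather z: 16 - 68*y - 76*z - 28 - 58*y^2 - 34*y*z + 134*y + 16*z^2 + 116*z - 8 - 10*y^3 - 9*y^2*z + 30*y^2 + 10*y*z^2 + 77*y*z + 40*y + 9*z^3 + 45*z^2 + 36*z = -10*y^3 - 28*y^2 + 106*y + 9*z^3 + z^2*(10*y + 61) + z*(-9*y^2 + 43*y + 76) - 20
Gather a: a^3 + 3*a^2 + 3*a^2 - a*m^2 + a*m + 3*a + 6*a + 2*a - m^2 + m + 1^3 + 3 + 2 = a^3 + 6*a^2 + a*(-m^2 + m + 11) - m^2 + m + 6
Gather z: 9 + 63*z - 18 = 63*z - 9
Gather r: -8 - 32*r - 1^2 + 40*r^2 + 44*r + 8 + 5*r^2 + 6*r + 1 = 45*r^2 + 18*r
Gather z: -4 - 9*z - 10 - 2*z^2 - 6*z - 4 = -2*z^2 - 15*z - 18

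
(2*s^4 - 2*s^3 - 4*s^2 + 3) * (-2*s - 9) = -4*s^5 - 14*s^4 + 26*s^3 + 36*s^2 - 6*s - 27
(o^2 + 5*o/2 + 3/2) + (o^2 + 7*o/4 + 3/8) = 2*o^2 + 17*o/4 + 15/8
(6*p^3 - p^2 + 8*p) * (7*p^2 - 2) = 42*p^5 - 7*p^4 + 44*p^3 + 2*p^2 - 16*p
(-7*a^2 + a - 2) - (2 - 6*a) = -7*a^2 + 7*a - 4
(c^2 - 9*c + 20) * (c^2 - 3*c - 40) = c^4 - 12*c^3 + 7*c^2 + 300*c - 800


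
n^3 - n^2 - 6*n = n*(n - 3)*(n + 2)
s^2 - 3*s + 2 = (s - 2)*(s - 1)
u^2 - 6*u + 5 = (u - 5)*(u - 1)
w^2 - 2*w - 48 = (w - 8)*(w + 6)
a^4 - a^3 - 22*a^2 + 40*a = a*(a - 4)*(a - 2)*(a + 5)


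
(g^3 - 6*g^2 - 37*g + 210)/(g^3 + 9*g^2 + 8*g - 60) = (g^2 - 12*g + 35)/(g^2 + 3*g - 10)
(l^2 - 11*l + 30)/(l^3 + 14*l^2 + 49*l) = (l^2 - 11*l + 30)/(l*(l^2 + 14*l + 49))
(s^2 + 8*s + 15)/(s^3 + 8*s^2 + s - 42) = (s + 5)/(s^2 + 5*s - 14)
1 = 1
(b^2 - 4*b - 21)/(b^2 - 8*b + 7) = (b + 3)/(b - 1)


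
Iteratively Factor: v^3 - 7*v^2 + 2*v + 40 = (v - 5)*(v^2 - 2*v - 8) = (v - 5)*(v + 2)*(v - 4)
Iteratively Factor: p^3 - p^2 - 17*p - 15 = (p - 5)*(p^2 + 4*p + 3) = (p - 5)*(p + 1)*(p + 3)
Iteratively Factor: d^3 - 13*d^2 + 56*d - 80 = (d - 4)*(d^2 - 9*d + 20) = (d - 4)^2*(d - 5)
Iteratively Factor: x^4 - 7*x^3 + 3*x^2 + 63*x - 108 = (x - 3)*(x^3 - 4*x^2 - 9*x + 36) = (x - 3)*(x + 3)*(x^2 - 7*x + 12) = (x - 3)^2*(x + 3)*(x - 4)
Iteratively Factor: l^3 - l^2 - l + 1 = (l - 1)*(l^2 - 1) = (l - 1)*(l + 1)*(l - 1)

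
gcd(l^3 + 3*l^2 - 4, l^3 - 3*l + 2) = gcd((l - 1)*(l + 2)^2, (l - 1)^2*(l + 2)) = l^2 + l - 2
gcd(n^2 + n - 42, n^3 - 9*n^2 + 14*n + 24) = n - 6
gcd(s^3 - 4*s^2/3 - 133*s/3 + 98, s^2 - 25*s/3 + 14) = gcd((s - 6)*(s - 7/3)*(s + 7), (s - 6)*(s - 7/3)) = s^2 - 25*s/3 + 14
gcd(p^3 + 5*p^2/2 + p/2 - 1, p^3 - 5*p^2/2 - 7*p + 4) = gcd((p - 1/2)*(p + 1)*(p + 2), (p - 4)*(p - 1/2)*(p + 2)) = p^2 + 3*p/2 - 1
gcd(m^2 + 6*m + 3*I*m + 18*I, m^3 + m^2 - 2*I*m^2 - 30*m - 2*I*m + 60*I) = m + 6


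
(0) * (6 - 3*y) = 0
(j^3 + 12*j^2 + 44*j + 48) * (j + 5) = j^4 + 17*j^3 + 104*j^2 + 268*j + 240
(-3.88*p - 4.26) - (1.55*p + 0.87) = -5.43*p - 5.13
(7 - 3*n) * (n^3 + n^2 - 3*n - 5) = -3*n^4 + 4*n^3 + 16*n^2 - 6*n - 35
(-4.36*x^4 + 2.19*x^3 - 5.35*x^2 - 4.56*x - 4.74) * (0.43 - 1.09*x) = 4.7524*x^5 - 4.2619*x^4 + 6.7732*x^3 + 2.6699*x^2 + 3.2058*x - 2.0382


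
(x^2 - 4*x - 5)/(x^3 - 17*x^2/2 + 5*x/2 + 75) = 2*(x + 1)/(2*x^2 - 7*x - 30)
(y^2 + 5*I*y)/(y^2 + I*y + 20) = y/(y - 4*I)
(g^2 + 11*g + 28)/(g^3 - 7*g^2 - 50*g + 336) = (g + 4)/(g^2 - 14*g + 48)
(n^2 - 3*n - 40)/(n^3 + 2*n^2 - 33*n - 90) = (n - 8)/(n^2 - 3*n - 18)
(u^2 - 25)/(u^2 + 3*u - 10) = (u - 5)/(u - 2)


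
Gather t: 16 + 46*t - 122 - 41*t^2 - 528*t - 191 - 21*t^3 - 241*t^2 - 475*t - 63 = -21*t^3 - 282*t^2 - 957*t - 360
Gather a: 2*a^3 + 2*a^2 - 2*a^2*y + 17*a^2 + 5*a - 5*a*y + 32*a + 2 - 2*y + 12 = 2*a^3 + a^2*(19 - 2*y) + a*(37 - 5*y) - 2*y + 14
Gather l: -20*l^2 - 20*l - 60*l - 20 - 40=-20*l^2 - 80*l - 60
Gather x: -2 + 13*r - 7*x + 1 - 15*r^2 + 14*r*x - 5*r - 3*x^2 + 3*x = -15*r^2 + 8*r - 3*x^2 + x*(14*r - 4) - 1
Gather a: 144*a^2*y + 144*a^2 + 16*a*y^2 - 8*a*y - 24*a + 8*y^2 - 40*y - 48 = a^2*(144*y + 144) + a*(16*y^2 - 8*y - 24) + 8*y^2 - 40*y - 48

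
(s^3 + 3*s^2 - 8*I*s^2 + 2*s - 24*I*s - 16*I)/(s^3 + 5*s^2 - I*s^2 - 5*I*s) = (s^3 + s^2*(3 - 8*I) + 2*s*(1 - 12*I) - 16*I)/(s*(s^2 + s*(5 - I) - 5*I))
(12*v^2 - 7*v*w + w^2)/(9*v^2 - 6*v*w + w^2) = (4*v - w)/(3*v - w)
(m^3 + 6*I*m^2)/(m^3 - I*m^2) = (m + 6*I)/(m - I)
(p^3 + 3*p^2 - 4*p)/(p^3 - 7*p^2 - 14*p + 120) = p*(p - 1)/(p^2 - 11*p + 30)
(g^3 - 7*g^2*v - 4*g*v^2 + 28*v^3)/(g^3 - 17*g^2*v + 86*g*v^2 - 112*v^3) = (-g - 2*v)/(-g + 8*v)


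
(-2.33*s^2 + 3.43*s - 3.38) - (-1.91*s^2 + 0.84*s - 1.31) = -0.42*s^2 + 2.59*s - 2.07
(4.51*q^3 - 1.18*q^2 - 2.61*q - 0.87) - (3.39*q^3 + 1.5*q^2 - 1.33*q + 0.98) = 1.12*q^3 - 2.68*q^2 - 1.28*q - 1.85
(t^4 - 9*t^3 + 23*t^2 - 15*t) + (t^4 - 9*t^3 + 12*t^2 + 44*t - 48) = 2*t^4 - 18*t^3 + 35*t^2 + 29*t - 48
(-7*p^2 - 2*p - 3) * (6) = -42*p^2 - 12*p - 18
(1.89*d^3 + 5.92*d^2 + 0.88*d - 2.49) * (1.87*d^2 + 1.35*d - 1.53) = 3.5343*d^5 + 13.6219*d^4 + 6.7459*d^3 - 12.5259*d^2 - 4.7079*d + 3.8097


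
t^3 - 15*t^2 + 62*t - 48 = (t - 8)*(t - 6)*(t - 1)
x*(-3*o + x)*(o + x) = -3*o^2*x - 2*o*x^2 + x^3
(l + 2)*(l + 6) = l^2 + 8*l + 12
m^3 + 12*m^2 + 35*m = m*(m + 5)*(m + 7)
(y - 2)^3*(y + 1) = y^4 - 5*y^3 + 6*y^2 + 4*y - 8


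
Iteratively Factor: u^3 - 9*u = (u)*(u^2 - 9) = u*(u - 3)*(u + 3)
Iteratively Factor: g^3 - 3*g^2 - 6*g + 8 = (g - 1)*(g^2 - 2*g - 8) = (g - 4)*(g - 1)*(g + 2)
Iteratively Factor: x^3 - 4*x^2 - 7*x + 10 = (x - 5)*(x^2 + x - 2) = (x - 5)*(x + 2)*(x - 1)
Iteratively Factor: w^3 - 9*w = (w + 3)*(w^2 - 3*w) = w*(w + 3)*(w - 3)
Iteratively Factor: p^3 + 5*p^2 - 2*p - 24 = (p + 4)*(p^2 + p - 6) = (p + 3)*(p + 4)*(p - 2)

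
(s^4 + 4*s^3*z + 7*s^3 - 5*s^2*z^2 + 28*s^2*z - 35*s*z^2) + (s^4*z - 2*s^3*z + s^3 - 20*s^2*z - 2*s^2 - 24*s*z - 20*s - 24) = s^4*z + s^4 + 2*s^3*z + 8*s^3 - 5*s^2*z^2 + 8*s^2*z - 2*s^2 - 35*s*z^2 - 24*s*z - 20*s - 24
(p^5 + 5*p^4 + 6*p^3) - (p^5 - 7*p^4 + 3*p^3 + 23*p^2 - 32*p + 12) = 12*p^4 + 3*p^3 - 23*p^2 + 32*p - 12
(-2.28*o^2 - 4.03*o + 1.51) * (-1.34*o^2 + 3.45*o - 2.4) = 3.0552*o^4 - 2.4658*o^3 - 10.4549*o^2 + 14.8815*o - 3.624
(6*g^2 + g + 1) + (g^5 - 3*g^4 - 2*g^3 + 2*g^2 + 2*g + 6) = g^5 - 3*g^4 - 2*g^3 + 8*g^2 + 3*g + 7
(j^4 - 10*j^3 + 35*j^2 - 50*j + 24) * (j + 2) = j^5 - 8*j^4 + 15*j^3 + 20*j^2 - 76*j + 48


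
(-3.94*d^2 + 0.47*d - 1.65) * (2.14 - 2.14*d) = 8.4316*d^3 - 9.4374*d^2 + 4.5368*d - 3.531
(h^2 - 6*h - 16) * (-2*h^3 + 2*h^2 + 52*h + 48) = -2*h^5 + 14*h^4 + 72*h^3 - 296*h^2 - 1120*h - 768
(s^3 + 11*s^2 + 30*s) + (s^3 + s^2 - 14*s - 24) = 2*s^3 + 12*s^2 + 16*s - 24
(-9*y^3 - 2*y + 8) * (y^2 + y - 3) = -9*y^5 - 9*y^4 + 25*y^3 + 6*y^2 + 14*y - 24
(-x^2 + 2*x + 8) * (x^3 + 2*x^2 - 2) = -x^5 + 12*x^3 + 18*x^2 - 4*x - 16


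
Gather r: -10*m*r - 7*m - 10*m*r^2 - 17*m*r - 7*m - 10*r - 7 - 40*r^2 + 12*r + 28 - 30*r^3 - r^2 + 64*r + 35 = -14*m - 30*r^3 + r^2*(-10*m - 41) + r*(66 - 27*m) + 56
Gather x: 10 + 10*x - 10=10*x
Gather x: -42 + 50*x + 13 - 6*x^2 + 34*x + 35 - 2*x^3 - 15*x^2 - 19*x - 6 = -2*x^3 - 21*x^2 + 65*x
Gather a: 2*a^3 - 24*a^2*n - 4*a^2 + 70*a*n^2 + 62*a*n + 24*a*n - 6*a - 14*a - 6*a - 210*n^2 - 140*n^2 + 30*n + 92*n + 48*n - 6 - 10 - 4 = 2*a^3 + a^2*(-24*n - 4) + a*(70*n^2 + 86*n - 26) - 350*n^2 + 170*n - 20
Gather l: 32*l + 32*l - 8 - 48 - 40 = 64*l - 96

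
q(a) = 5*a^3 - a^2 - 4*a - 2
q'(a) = 15*a^2 - 2*a - 4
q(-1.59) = -18.27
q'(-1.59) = 37.10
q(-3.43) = -201.81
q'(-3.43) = 179.33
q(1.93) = 22.50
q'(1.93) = 48.01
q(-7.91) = -2507.50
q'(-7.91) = 950.34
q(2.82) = 90.90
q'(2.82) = 109.65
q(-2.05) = -41.08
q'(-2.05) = 63.14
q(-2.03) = -39.83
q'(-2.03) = 61.87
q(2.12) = 32.67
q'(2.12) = 59.18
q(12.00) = 8446.00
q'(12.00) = 2132.00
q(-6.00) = -1094.00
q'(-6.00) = 548.00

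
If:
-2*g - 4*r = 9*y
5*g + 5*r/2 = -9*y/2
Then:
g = 3*y/10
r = -12*y/5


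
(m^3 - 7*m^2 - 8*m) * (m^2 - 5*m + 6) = m^5 - 12*m^4 + 33*m^3 - 2*m^2 - 48*m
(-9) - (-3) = -6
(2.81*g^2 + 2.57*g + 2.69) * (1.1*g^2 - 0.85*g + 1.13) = 3.091*g^4 + 0.4385*g^3 + 3.9498*g^2 + 0.6176*g + 3.0397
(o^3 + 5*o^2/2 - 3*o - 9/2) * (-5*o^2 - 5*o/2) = -5*o^5 - 15*o^4 + 35*o^3/4 + 30*o^2 + 45*o/4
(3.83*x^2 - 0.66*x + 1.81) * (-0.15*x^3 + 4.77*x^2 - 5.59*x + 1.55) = -0.5745*x^5 + 18.3681*x^4 - 24.8294*x^3 + 18.2596*x^2 - 11.1409*x + 2.8055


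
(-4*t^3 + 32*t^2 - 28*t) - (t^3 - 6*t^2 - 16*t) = -5*t^3 + 38*t^2 - 12*t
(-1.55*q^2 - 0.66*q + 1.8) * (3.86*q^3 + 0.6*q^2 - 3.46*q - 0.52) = -5.983*q^5 - 3.4776*q^4 + 11.915*q^3 + 4.1696*q^2 - 5.8848*q - 0.936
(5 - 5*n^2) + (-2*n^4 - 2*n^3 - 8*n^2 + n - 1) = -2*n^4 - 2*n^3 - 13*n^2 + n + 4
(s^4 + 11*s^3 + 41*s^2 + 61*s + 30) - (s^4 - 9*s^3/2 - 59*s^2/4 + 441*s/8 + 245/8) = 31*s^3/2 + 223*s^2/4 + 47*s/8 - 5/8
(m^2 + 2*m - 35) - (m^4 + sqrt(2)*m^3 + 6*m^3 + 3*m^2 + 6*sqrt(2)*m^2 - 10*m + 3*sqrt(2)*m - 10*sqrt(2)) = -m^4 - 6*m^3 - sqrt(2)*m^3 - 6*sqrt(2)*m^2 - 2*m^2 - 3*sqrt(2)*m + 12*m - 35 + 10*sqrt(2)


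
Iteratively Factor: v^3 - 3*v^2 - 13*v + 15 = (v + 3)*(v^2 - 6*v + 5) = (v - 1)*(v + 3)*(v - 5)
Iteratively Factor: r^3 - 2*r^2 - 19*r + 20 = (r - 5)*(r^2 + 3*r - 4) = (r - 5)*(r + 4)*(r - 1)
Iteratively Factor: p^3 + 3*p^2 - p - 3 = (p + 1)*(p^2 + 2*p - 3) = (p + 1)*(p + 3)*(p - 1)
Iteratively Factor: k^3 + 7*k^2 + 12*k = (k + 3)*(k^2 + 4*k) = (k + 3)*(k + 4)*(k)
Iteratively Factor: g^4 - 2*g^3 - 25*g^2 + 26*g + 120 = (g + 4)*(g^3 - 6*g^2 - g + 30) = (g - 5)*(g + 4)*(g^2 - g - 6) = (g - 5)*(g - 3)*(g + 4)*(g + 2)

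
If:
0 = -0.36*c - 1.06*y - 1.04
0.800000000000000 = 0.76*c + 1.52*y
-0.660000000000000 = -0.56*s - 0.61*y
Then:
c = 9.40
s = 5.72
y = -4.17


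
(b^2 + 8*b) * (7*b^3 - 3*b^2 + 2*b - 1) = 7*b^5 + 53*b^4 - 22*b^3 + 15*b^2 - 8*b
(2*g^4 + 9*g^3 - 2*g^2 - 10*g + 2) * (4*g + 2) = 8*g^5 + 40*g^4 + 10*g^3 - 44*g^2 - 12*g + 4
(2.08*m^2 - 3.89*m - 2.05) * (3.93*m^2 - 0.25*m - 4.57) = 8.1744*m^4 - 15.8077*m^3 - 16.5896*m^2 + 18.2898*m + 9.3685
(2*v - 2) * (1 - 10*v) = -20*v^2 + 22*v - 2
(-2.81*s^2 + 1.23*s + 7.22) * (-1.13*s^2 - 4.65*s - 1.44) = 3.1753*s^4 + 11.6766*s^3 - 9.8317*s^2 - 35.3442*s - 10.3968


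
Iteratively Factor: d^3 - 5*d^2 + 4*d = (d)*(d^2 - 5*d + 4) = d*(d - 4)*(d - 1)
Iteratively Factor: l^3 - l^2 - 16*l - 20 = (l + 2)*(l^2 - 3*l - 10) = (l + 2)^2*(l - 5)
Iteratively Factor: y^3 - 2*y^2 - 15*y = (y)*(y^2 - 2*y - 15) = y*(y - 5)*(y + 3)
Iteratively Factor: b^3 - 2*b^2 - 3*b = (b)*(b^2 - 2*b - 3) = b*(b - 3)*(b + 1)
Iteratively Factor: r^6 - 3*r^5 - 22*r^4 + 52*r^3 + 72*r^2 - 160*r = (r + 4)*(r^5 - 7*r^4 + 6*r^3 + 28*r^2 - 40*r) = (r + 2)*(r + 4)*(r^4 - 9*r^3 + 24*r^2 - 20*r) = (r - 2)*(r + 2)*(r + 4)*(r^3 - 7*r^2 + 10*r) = (r - 2)^2*(r + 2)*(r + 4)*(r^2 - 5*r) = (r - 5)*(r - 2)^2*(r + 2)*(r + 4)*(r)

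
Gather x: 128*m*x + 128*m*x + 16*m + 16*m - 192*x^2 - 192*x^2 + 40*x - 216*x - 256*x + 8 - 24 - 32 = 32*m - 384*x^2 + x*(256*m - 432) - 48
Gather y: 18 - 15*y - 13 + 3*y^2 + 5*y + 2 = 3*y^2 - 10*y + 7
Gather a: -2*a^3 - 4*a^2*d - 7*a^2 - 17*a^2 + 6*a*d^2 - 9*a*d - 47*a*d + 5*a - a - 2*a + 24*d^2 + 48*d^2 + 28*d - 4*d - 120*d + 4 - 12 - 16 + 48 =-2*a^3 + a^2*(-4*d - 24) + a*(6*d^2 - 56*d + 2) + 72*d^2 - 96*d + 24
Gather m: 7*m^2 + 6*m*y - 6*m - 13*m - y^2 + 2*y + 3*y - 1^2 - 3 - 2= 7*m^2 + m*(6*y - 19) - y^2 + 5*y - 6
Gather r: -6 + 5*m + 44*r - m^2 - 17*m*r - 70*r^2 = -m^2 + 5*m - 70*r^2 + r*(44 - 17*m) - 6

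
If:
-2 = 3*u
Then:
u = -2/3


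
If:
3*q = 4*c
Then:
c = 3*q/4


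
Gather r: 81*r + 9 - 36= 81*r - 27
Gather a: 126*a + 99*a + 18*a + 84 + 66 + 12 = 243*a + 162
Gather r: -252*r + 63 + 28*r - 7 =56 - 224*r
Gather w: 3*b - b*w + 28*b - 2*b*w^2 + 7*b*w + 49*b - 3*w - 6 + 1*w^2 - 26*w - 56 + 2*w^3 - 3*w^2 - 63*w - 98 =80*b + 2*w^3 + w^2*(-2*b - 2) + w*(6*b - 92) - 160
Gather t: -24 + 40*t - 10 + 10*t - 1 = 50*t - 35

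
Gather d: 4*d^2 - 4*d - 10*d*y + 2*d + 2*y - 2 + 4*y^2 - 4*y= 4*d^2 + d*(-10*y - 2) + 4*y^2 - 2*y - 2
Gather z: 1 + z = z + 1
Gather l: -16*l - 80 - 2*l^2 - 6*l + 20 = -2*l^2 - 22*l - 60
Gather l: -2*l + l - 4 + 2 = -l - 2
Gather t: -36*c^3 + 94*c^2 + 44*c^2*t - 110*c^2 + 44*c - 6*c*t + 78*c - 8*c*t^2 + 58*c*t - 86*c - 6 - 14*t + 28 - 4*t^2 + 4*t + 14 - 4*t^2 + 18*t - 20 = -36*c^3 - 16*c^2 + 36*c + t^2*(-8*c - 8) + t*(44*c^2 + 52*c + 8) + 16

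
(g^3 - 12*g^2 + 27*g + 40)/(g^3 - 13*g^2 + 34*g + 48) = (g - 5)/(g - 6)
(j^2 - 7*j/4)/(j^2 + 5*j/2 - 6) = j*(4*j - 7)/(2*(2*j^2 + 5*j - 12))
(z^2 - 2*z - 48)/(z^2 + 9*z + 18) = (z - 8)/(z + 3)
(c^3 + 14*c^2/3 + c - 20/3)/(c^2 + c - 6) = (c^3 + 14*c^2/3 + c - 20/3)/(c^2 + c - 6)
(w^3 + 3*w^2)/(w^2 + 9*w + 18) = w^2/(w + 6)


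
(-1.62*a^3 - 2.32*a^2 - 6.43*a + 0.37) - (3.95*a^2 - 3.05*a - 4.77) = -1.62*a^3 - 6.27*a^2 - 3.38*a + 5.14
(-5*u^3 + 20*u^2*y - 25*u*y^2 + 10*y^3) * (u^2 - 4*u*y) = -5*u^5 + 40*u^4*y - 105*u^3*y^2 + 110*u^2*y^3 - 40*u*y^4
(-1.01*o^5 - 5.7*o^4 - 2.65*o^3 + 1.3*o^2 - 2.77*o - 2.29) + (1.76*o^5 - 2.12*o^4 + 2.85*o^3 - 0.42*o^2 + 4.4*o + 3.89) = 0.75*o^5 - 7.82*o^4 + 0.2*o^3 + 0.88*o^2 + 1.63*o + 1.6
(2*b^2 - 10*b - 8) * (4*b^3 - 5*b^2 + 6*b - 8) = 8*b^5 - 50*b^4 + 30*b^3 - 36*b^2 + 32*b + 64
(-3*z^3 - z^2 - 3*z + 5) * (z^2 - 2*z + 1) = -3*z^5 + 5*z^4 - 4*z^3 + 10*z^2 - 13*z + 5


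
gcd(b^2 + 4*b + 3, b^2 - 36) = 1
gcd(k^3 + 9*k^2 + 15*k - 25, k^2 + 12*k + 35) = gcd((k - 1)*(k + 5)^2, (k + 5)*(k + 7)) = k + 5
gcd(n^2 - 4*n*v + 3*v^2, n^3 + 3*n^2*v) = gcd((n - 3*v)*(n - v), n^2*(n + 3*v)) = 1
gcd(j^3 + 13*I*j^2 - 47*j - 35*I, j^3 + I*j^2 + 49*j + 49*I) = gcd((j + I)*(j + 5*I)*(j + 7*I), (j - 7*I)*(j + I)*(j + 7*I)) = j^2 + 8*I*j - 7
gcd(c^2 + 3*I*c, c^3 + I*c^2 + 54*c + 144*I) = c + 3*I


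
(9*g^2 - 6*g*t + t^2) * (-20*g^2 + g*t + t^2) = -180*g^4 + 129*g^3*t - 17*g^2*t^2 - 5*g*t^3 + t^4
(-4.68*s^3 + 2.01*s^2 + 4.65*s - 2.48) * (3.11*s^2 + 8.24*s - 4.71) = -14.5548*s^5 - 32.3121*s^4 + 53.0667*s^3 + 21.1361*s^2 - 42.3367*s + 11.6808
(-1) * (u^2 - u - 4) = -u^2 + u + 4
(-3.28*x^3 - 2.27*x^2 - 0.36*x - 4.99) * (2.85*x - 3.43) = -9.348*x^4 + 4.7809*x^3 + 6.7601*x^2 - 12.9867*x + 17.1157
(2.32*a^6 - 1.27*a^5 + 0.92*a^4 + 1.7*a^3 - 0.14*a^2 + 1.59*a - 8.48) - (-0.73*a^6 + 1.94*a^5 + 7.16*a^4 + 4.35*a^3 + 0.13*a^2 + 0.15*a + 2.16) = 3.05*a^6 - 3.21*a^5 - 6.24*a^4 - 2.65*a^3 - 0.27*a^2 + 1.44*a - 10.64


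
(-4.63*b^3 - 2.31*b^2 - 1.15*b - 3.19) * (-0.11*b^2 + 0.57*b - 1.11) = 0.5093*b^5 - 2.385*b^4 + 3.9491*b^3 + 2.2595*b^2 - 0.5418*b + 3.5409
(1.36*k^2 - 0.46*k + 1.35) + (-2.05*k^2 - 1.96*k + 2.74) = -0.69*k^2 - 2.42*k + 4.09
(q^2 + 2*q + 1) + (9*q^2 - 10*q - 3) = 10*q^2 - 8*q - 2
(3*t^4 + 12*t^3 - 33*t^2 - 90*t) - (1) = 3*t^4 + 12*t^3 - 33*t^2 - 90*t - 1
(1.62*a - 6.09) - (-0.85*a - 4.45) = 2.47*a - 1.64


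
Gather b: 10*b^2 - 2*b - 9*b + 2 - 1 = 10*b^2 - 11*b + 1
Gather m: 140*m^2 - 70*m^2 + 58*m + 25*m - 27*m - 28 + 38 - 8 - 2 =70*m^2 + 56*m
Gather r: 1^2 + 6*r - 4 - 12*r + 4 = 1 - 6*r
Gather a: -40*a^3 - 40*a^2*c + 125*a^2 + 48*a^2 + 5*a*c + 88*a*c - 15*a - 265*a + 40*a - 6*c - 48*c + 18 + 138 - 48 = -40*a^3 + a^2*(173 - 40*c) + a*(93*c - 240) - 54*c + 108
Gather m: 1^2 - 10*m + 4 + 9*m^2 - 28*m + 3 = 9*m^2 - 38*m + 8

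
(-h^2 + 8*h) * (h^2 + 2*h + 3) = -h^4 + 6*h^3 + 13*h^2 + 24*h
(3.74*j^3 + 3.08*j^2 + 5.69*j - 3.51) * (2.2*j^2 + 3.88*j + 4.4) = 8.228*j^5 + 21.2872*j^4 + 40.9244*j^3 + 27.9072*j^2 + 11.4172*j - 15.444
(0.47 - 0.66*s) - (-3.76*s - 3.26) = 3.1*s + 3.73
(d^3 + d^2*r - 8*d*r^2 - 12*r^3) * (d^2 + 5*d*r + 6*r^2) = d^5 + 6*d^4*r + 3*d^3*r^2 - 46*d^2*r^3 - 108*d*r^4 - 72*r^5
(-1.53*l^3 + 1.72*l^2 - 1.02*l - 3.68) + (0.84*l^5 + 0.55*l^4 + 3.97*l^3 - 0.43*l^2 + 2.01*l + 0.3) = 0.84*l^5 + 0.55*l^4 + 2.44*l^3 + 1.29*l^2 + 0.99*l - 3.38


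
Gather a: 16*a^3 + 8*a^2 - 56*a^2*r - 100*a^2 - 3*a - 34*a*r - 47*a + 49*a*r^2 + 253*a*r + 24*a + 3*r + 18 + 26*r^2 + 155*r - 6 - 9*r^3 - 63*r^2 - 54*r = 16*a^3 + a^2*(-56*r - 92) + a*(49*r^2 + 219*r - 26) - 9*r^3 - 37*r^2 + 104*r + 12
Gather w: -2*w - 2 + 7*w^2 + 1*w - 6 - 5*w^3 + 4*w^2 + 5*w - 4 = -5*w^3 + 11*w^2 + 4*w - 12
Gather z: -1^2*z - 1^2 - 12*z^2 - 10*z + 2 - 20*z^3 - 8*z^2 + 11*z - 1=-20*z^3 - 20*z^2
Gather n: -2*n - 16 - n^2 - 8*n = -n^2 - 10*n - 16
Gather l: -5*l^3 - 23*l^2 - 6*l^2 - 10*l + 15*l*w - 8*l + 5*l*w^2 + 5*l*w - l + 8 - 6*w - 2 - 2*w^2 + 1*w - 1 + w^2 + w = -5*l^3 - 29*l^2 + l*(5*w^2 + 20*w - 19) - w^2 - 4*w + 5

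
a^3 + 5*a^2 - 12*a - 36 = (a - 3)*(a + 2)*(a + 6)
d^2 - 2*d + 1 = (d - 1)^2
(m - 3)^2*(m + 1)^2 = m^4 - 4*m^3 - 2*m^2 + 12*m + 9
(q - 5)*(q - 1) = q^2 - 6*q + 5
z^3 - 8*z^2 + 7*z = z*(z - 7)*(z - 1)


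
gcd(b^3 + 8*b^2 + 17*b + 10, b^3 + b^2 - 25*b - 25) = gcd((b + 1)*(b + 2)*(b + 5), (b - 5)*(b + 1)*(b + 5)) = b^2 + 6*b + 5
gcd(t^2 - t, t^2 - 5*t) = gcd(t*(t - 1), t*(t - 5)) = t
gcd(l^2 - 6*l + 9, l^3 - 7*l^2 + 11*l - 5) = 1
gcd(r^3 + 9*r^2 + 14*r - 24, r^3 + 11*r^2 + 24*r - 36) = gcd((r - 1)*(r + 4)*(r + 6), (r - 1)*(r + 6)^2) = r^2 + 5*r - 6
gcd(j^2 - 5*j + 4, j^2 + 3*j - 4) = j - 1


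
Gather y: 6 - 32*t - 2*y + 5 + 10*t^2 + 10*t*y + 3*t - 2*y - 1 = 10*t^2 - 29*t + y*(10*t - 4) + 10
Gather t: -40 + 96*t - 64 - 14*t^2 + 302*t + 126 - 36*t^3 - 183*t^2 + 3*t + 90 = -36*t^3 - 197*t^2 + 401*t + 112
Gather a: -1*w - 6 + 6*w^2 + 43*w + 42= 6*w^2 + 42*w + 36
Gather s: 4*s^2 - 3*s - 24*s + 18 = 4*s^2 - 27*s + 18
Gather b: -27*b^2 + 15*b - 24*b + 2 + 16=-27*b^2 - 9*b + 18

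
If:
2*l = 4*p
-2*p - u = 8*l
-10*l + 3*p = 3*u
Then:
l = 0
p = 0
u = 0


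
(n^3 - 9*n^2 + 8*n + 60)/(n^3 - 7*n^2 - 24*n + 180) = (n^2 - 3*n - 10)/(n^2 - n - 30)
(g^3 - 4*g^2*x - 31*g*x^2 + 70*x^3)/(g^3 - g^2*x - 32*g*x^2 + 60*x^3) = (-g^2 + 2*g*x + 35*x^2)/(-g^2 - g*x + 30*x^2)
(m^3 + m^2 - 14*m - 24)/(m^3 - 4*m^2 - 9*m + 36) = (m + 2)/(m - 3)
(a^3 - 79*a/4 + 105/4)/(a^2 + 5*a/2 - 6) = (2*a^2 + 3*a - 35)/(2*(a + 4))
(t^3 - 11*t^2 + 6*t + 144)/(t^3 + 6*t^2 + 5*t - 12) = (t^2 - 14*t + 48)/(t^2 + 3*t - 4)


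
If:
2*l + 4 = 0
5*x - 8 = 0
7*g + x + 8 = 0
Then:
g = -48/35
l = -2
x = 8/5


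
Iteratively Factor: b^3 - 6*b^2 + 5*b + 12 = (b - 3)*(b^2 - 3*b - 4) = (b - 3)*(b + 1)*(b - 4)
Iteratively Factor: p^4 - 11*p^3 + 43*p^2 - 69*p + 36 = (p - 3)*(p^3 - 8*p^2 + 19*p - 12) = (p - 3)^2*(p^2 - 5*p + 4) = (p - 4)*(p - 3)^2*(p - 1)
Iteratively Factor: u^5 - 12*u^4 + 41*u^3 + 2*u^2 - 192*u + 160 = (u + 2)*(u^4 - 14*u^3 + 69*u^2 - 136*u + 80) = (u - 1)*(u + 2)*(u^3 - 13*u^2 + 56*u - 80) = (u - 4)*(u - 1)*(u + 2)*(u^2 - 9*u + 20) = (u - 4)^2*(u - 1)*(u + 2)*(u - 5)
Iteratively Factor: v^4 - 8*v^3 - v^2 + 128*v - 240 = (v - 5)*(v^3 - 3*v^2 - 16*v + 48) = (v - 5)*(v + 4)*(v^2 - 7*v + 12) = (v - 5)*(v - 3)*(v + 4)*(v - 4)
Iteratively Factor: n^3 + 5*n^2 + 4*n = (n)*(n^2 + 5*n + 4) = n*(n + 1)*(n + 4)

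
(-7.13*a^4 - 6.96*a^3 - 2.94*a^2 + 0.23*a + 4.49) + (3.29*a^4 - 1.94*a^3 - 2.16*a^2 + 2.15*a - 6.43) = -3.84*a^4 - 8.9*a^3 - 5.1*a^2 + 2.38*a - 1.94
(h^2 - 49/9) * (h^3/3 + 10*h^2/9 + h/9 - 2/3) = h^5/3 + 10*h^4/9 - 46*h^3/27 - 544*h^2/81 - 49*h/81 + 98/27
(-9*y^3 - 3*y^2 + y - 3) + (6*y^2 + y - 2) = -9*y^3 + 3*y^2 + 2*y - 5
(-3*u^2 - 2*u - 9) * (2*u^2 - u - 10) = -6*u^4 - u^3 + 14*u^2 + 29*u + 90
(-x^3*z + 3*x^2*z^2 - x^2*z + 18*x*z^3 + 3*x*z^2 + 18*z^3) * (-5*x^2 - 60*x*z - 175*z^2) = 5*x^5*z + 45*x^4*z^2 + 5*x^4*z - 95*x^3*z^3 + 45*x^3*z^2 - 1605*x^2*z^4 - 95*x^2*z^3 - 3150*x*z^5 - 1605*x*z^4 - 3150*z^5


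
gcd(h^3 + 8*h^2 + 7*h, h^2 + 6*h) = h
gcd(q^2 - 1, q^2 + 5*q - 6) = q - 1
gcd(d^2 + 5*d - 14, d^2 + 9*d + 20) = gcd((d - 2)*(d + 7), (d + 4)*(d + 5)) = 1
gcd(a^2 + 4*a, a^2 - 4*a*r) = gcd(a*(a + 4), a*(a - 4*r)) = a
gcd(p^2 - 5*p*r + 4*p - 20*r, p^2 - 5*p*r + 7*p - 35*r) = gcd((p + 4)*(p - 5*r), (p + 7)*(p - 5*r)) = p - 5*r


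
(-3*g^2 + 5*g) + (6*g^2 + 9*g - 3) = 3*g^2 + 14*g - 3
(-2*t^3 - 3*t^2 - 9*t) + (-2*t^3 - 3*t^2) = -4*t^3 - 6*t^2 - 9*t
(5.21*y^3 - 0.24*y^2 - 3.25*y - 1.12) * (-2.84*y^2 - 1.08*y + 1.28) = -14.7964*y^5 - 4.9452*y^4 + 16.158*y^3 + 6.3836*y^2 - 2.9504*y - 1.4336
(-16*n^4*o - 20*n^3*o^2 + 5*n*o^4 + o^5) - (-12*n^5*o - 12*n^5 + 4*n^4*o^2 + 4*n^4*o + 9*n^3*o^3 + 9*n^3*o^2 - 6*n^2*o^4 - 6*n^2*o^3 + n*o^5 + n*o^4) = 12*n^5*o + 12*n^5 - 4*n^4*o^2 - 20*n^4*o - 9*n^3*o^3 - 29*n^3*o^2 + 6*n^2*o^4 + 6*n^2*o^3 - n*o^5 + 4*n*o^4 + o^5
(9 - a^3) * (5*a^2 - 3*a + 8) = -5*a^5 + 3*a^4 - 8*a^3 + 45*a^2 - 27*a + 72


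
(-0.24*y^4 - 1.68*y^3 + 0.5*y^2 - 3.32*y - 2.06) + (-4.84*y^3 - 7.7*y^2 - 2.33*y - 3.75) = -0.24*y^4 - 6.52*y^3 - 7.2*y^2 - 5.65*y - 5.81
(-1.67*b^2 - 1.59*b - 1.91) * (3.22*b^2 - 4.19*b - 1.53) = -5.3774*b^4 + 1.8775*b^3 + 3.067*b^2 + 10.4356*b + 2.9223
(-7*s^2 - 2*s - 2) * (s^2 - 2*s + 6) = -7*s^4 + 12*s^3 - 40*s^2 - 8*s - 12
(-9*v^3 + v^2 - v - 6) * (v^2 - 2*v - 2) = -9*v^5 + 19*v^4 + 15*v^3 - 6*v^2 + 14*v + 12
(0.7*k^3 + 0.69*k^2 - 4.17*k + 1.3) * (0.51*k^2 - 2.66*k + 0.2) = 0.357*k^5 - 1.5101*k^4 - 3.8221*k^3 + 11.8932*k^2 - 4.292*k + 0.26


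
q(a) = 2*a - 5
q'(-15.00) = 2.00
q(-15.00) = -35.00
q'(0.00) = 2.00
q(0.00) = -5.00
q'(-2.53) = 2.00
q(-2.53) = -10.06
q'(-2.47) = 2.00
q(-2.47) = -9.94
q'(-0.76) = 2.00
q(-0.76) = -6.52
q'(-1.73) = 2.00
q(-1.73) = -8.46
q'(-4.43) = 2.00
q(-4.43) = -13.86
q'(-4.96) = 2.00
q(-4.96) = -14.92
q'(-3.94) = 2.00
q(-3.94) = -12.88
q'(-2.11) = 2.00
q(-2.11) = -9.22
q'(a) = 2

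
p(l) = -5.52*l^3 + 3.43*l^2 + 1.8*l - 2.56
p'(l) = -16.56*l^2 + 6.86*l + 1.8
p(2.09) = -34.21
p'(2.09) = -56.20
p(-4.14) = 440.46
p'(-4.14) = -310.43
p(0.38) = -1.68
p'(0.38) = 2.02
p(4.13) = -325.48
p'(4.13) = -252.33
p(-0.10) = -2.70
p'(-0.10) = 0.95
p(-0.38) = -2.45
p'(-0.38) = -3.20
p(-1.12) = 7.48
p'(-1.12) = -26.66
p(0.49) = -1.50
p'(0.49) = 1.19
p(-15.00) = 19372.19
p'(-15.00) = -3827.10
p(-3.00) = 171.95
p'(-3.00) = -167.82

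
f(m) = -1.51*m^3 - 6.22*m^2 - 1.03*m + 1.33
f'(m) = -4.53*m^2 - 12.44*m - 1.03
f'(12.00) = -802.63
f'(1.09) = -19.97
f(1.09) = -9.14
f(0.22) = 0.79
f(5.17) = -378.91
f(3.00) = -98.51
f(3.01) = -99.30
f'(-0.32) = 2.49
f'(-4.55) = -38.21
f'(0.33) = -5.63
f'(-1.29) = 7.48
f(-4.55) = 19.48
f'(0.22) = -3.99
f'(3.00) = -79.12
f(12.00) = -3515.99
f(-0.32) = 1.07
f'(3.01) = -79.52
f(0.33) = 0.26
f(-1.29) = -4.45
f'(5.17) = -186.43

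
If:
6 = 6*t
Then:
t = 1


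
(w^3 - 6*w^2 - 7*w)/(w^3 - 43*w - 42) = w/(w + 6)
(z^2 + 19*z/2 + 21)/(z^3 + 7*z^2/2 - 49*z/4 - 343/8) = 4*(z + 6)/(4*z^2 - 49)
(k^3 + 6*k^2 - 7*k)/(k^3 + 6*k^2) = (k^2 + 6*k - 7)/(k*(k + 6))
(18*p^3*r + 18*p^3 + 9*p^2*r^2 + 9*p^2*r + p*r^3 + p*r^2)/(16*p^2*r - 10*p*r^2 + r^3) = p*(18*p^2*r + 18*p^2 + 9*p*r^2 + 9*p*r + r^3 + r^2)/(r*(16*p^2 - 10*p*r + r^2))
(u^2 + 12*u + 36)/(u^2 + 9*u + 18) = (u + 6)/(u + 3)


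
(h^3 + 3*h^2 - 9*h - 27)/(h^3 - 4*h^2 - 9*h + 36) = (h + 3)/(h - 4)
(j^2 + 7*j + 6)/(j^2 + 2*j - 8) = (j^2 + 7*j + 6)/(j^2 + 2*j - 8)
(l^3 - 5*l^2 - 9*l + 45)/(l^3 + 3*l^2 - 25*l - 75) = (l - 3)/(l + 5)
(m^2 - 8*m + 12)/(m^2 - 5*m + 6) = (m - 6)/(m - 3)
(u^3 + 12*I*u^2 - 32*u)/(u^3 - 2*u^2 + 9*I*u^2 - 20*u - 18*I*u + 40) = u*(u + 8*I)/(u^2 + u*(-2 + 5*I) - 10*I)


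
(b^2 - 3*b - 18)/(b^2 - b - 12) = (b - 6)/(b - 4)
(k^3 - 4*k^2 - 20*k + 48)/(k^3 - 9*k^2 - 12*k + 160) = (k^2 - 8*k + 12)/(k^2 - 13*k + 40)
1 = 1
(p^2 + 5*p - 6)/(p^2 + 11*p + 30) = (p - 1)/(p + 5)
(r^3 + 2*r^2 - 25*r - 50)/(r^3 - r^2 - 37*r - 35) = (r^2 - 3*r - 10)/(r^2 - 6*r - 7)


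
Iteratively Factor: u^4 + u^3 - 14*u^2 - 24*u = (u + 3)*(u^3 - 2*u^2 - 8*u) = (u - 4)*(u + 3)*(u^2 + 2*u) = (u - 4)*(u + 2)*(u + 3)*(u)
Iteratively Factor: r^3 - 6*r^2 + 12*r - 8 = (r - 2)*(r^2 - 4*r + 4) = (r - 2)^2*(r - 2)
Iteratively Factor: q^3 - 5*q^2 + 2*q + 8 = (q + 1)*(q^2 - 6*q + 8) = (q - 2)*(q + 1)*(q - 4)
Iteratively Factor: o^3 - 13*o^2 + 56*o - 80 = (o - 4)*(o^2 - 9*o + 20) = (o - 4)^2*(o - 5)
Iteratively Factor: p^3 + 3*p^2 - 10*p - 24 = (p - 3)*(p^2 + 6*p + 8) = (p - 3)*(p + 2)*(p + 4)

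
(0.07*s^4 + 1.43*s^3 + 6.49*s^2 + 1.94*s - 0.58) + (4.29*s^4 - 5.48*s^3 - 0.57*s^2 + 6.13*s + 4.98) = 4.36*s^4 - 4.05*s^3 + 5.92*s^2 + 8.07*s + 4.4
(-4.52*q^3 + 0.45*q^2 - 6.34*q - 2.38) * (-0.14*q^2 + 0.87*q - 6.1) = 0.6328*q^5 - 3.9954*q^4 + 28.8511*q^3 - 7.9276*q^2 + 36.6034*q + 14.518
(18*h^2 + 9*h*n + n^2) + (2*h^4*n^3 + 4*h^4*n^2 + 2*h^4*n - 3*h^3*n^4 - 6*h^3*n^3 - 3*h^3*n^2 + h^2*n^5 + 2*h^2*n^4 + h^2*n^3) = 2*h^4*n^3 + 4*h^4*n^2 + 2*h^4*n - 3*h^3*n^4 - 6*h^3*n^3 - 3*h^3*n^2 + h^2*n^5 + 2*h^2*n^4 + h^2*n^3 + 18*h^2 + 9*h*n + n^2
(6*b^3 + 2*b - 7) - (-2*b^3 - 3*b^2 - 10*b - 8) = 8*b^3 + 3*b^2 + 12*b + 1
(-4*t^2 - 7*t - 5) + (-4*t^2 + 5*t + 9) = -8*t^2 - 2*t + 4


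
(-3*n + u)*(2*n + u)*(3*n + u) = -18*n^3 - 9*n^2*u + 2*n*u^2 + u^3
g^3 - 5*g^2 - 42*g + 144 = (g - 8)*(g - 3)*(g + 6)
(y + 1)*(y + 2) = y^2 + 3*y + 2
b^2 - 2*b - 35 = (b - 7)*(b + 5)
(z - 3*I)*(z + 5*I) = z^2 + 2*I*z + 15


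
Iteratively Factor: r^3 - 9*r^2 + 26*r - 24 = (r - 4)*(r^2 - 5*r + 6) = (r - 4)*(r - 3)*(r - 2)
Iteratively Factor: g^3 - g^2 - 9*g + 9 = (g + 3)*(g^2 - 4*g + 3) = (g - 3)*(g + 3)*(g - 1)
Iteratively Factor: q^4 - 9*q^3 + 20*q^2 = (q)*(q^3 - 9*q^2 + 20*q) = q*(q - 4)*(q^2 - 5*q) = q^2*(q - 4)*(q - 5)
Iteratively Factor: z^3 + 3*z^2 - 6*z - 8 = (z + 4)*(z^2 - z - 2) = (z - 2)*(z + 4)*(z + 1)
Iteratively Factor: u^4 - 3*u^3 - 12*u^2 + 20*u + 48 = (u + 2)*(u^3 - 5*u^2 - 2*u + 24) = (u + 2)^2*(u^2 - 7*u + 12) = (u - 4)*(u + 2)^2*(u - 3)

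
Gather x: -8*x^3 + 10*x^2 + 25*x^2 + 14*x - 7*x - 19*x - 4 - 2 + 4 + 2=-8*x^3 + 35*x^2 - 12*x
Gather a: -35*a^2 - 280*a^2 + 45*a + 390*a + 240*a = -315*a^2 + 675*a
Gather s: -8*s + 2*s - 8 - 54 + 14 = -6*s - 48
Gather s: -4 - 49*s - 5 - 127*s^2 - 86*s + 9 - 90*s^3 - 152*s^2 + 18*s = -90*s^3 - 279*s^2 - 117*s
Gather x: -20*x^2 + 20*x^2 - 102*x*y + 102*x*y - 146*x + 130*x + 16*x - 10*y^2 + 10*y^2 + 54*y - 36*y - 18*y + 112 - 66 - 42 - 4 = 0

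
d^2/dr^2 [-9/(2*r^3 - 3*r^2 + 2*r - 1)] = 18*(3*(2*r - 1)*(2*r^3 - 3*r^2 + 2*r - 1) - 4*(3*r^2 - 3*r + 1)^2)/(2*r^3 - 3*r^2 + 2*r - 1)^3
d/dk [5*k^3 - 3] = 15*k^2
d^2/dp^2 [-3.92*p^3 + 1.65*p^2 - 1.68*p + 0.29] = 3.3 - 23.52*p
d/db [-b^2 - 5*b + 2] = -2*b - 5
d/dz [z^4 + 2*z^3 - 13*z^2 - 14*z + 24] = 4*z^3 + 6*z^2 - 26*z - 14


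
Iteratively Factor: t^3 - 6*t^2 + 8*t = (t - 2)*(t^2 - 4*t) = (t - 4)*(t - 2)*(t)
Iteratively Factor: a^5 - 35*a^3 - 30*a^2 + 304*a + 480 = (a + 4)*(a^4 - 4*a^3 - 19*a^2 + 46*a + 120) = (a + 2)*(a + 4)*(a^3 - 6*a^2 - 7*a + 60) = (a - 4)*(a + 2)*(a + 4)*(a^2 - 2*a - 15) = (a - 4)*(a + 2)*(a + 3)*(a + 4)*(a - 5)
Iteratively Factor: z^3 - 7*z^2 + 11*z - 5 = (z - 1)*(z^2 - 6*z + 5) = (z - 5)*(z - 1)*(z - 1)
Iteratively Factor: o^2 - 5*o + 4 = (o - 1)*(o - 4)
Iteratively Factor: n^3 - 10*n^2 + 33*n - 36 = (n - 3)*(n^2 - 7*n + 12) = (n - 3)^2*(n - 4)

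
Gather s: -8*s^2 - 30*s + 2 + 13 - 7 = -8*s^2 - 30*s + 8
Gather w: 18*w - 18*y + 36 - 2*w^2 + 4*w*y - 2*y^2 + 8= -2*w^2 + w*(4*y + 18) - 2*y^2 - 18*y + 44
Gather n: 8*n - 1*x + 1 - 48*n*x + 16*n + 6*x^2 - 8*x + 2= n*(24 - 48*x) + 6*x^2 - 9*x + 3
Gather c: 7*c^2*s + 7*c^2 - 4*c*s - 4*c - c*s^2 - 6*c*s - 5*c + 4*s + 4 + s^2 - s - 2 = c^2*(7*s + 7) + c*(-s^2 - 10*s - 9) + s^2 + 3*s + 2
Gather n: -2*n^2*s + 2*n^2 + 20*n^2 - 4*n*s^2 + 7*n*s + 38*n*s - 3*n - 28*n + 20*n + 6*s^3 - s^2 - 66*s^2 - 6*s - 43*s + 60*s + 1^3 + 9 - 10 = n^2*(22 - 2*s) + n*(-4*s^2 + 45*s - 11) + 6*s^3 - 67*s^2 + 11*s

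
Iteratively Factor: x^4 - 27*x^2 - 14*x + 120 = (x - 2)*(x^3 + 2*x^2 - 23*x - 60) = (x - 2)*(x + 4)*(x^2 - 2*x - 15) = (x - 2)*(x + 3)*(x + 4)*(x - 5)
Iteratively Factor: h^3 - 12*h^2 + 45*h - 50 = (h - 5)*(h^2 - 7*h + 10) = (h - 5)*(h - 2)*(h - 5)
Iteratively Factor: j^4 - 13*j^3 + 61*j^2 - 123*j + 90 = (j - 5)*(j^3 - 8*j^2 + 21*j - 18) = (j - 5)*(j - 3)*(j^2 - 5*j + 6) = (j - 5)*(j - 3)*(j - 2)*(j - 3)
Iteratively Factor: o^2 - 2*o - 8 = (o - 4)*(o + 2)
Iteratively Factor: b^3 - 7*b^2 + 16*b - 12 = (b - 2)*(b^2 - 5*b + 6) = (b - 2)^2*(b - 3)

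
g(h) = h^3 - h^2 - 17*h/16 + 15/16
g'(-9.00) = 259.94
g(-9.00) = -799.50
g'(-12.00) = 454.94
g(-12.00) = -1858.31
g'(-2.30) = 19.41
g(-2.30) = -14.08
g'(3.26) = 24.30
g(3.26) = 21.49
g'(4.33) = 46.52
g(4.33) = 58.77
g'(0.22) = -1.36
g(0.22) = 0.67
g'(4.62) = 53.73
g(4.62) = 73.30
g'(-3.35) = 39.30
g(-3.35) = -44.32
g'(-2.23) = 18.32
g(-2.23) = -12.76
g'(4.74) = 56.86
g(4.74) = 79.93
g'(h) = 3*h^2 - 2*h - 17/16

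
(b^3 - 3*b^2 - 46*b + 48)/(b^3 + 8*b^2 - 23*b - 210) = (b^2 - 9*b + 8)/(b^2 + 2*b - 35)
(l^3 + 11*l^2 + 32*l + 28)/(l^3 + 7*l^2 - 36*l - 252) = (l^2 + 4*l + 4)/(l^2 - 36)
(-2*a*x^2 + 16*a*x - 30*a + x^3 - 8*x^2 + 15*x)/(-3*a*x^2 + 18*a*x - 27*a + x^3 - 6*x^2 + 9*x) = (-2*a*x + 10*a + x^2 - 5*x)/(-3*a*x + 9*a + x^2 - 3*x)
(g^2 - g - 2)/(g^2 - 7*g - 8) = (g - 2)/(g - 8)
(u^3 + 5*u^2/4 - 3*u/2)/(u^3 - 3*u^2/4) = (u + 2)/u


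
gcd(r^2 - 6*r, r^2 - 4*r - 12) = r - 6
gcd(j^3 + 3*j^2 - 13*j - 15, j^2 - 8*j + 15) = j - 3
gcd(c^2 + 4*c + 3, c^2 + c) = c + 1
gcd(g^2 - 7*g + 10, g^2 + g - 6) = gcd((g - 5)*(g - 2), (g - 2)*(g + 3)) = g - 2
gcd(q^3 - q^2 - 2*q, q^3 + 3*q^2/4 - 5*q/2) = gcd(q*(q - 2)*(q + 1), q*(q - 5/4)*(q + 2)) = q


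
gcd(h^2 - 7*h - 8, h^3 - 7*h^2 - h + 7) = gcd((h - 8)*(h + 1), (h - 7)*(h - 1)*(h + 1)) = h + 1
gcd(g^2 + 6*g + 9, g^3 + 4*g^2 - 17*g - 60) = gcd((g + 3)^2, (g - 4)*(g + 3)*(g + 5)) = g + 3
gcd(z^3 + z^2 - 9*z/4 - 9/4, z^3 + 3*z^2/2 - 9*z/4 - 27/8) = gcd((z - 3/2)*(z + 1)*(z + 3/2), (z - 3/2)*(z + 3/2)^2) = z^2 - 9/4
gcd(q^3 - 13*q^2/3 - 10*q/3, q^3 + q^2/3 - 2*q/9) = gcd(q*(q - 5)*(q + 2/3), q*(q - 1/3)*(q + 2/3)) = q^2 + 2*q/3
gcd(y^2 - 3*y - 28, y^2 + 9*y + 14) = 1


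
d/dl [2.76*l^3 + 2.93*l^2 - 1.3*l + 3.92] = 8.28*l^2 + 5.86*l - 1.3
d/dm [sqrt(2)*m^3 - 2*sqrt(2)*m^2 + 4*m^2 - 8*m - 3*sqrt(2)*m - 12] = 3*sqrt(2)*m^2 - 4*sqrt(2)*m + 8*m - 8 - 3*sqrt(2)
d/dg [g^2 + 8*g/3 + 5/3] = 2*g + 8/3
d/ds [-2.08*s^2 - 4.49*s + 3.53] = -4.16*s - 4.49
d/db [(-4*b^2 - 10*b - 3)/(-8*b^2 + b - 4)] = (-84*b^2 - 16*b + 43)/(64*b^4 - 16*b^3 + 65*b^2 - 8*b + 16)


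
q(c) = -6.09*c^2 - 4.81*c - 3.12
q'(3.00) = -41.35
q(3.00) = -72.36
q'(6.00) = -77.89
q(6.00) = -251.22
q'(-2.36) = 23.93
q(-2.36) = -25.69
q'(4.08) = -54.50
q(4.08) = -124.12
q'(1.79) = -26.61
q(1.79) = -31.24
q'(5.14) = -67.42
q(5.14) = -188.74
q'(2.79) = -38.79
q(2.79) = -63.95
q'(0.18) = -7.00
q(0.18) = -4.18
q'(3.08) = -42.32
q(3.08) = -75.71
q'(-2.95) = 31.12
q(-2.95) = -41.93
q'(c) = -12.18*c - 4.81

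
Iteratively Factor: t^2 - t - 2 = (t + 1)*(t - 2)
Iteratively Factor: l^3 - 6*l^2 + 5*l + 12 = (l - 3)*(l^2 - 3*l - 4) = (l - 3)*(l + 1)*(l - 4)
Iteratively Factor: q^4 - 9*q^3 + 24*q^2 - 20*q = (q - 2)*(q^3 - 7*q^2 + 10*q) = (q - 5)*(q - 2)*(q^2 - 2*q) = (q - 5)*(q - 2)^2*(q)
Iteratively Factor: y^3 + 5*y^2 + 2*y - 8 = (y + 4)*(y^2 + y - 2) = (y + 2)*(y + 4)*(y - 1)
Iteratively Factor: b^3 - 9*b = (b + 3)*(b^2 - 3*b) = b*(b + 3)*(b - 3)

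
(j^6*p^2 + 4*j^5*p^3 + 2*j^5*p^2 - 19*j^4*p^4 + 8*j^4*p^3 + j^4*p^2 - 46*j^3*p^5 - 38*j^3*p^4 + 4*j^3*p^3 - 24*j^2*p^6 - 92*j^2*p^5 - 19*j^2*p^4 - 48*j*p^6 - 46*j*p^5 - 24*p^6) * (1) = j^6*p^2 + 4*j^5*p^3 + 2*j^5*p^2 - 19*j^4*p^4 + 8*j^4*p^3 + j^4*p^2 - 46*j^3*p^5 - 38*j^3*p^4 + 4*j^3*p^3 - 24*j^2*p^6 - 92*j^2*p^5 - 19*j^2*p^4 - 48*j*p^6 - 46*j*p^5 - 24*p^6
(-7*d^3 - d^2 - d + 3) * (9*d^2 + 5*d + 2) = -63*d^5 - 44*d^4 - 28*d^3 + 20*d^2 + 13*d + 6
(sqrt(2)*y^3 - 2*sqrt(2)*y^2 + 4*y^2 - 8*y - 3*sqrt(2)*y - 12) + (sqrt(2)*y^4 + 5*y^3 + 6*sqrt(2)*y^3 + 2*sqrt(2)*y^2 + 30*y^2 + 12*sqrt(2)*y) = sqrt(2)*y^4 + 5*y^3 + 7*sqrt(2)*y^3 + 34*y^2 - 8*y + 9*sqrt(2)*y - 12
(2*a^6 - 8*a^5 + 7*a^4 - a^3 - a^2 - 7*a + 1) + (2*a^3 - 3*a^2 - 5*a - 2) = 2*a^6 - 8*a^5 + 7*a^4 + a^3 - 4*a^2 - 12*a - 1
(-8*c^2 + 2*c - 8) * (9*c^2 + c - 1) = -72*c^4 + 10*c^3 - 62*c^2 - 10*c + 8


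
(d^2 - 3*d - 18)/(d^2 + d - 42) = (d + 3)/(d + 7)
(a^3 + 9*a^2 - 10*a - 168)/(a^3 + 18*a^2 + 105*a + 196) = (a^2 + 2*a - 24)/(a^2 + 11*a + 28)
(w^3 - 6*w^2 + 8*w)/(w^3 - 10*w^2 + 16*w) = (w - 4)/(w - 8)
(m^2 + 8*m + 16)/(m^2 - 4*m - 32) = (m + 4)/(m - 8)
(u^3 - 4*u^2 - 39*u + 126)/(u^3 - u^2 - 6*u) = (u^2 - u - 42)/(u*(u + 2))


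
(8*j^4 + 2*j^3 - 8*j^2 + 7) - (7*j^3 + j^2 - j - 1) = 8*j^4 - 5*j^3 - 9*j^2 + j + 8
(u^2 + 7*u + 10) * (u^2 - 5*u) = u^4 + 2*u^3 - 25*u^2 - 50*u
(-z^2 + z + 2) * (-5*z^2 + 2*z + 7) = 5*z^4 - 7*z^3 - 15*z^2 + 11*z + 14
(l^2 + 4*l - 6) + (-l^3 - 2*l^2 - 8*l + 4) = -l^3 - l^2 - 4*l - 2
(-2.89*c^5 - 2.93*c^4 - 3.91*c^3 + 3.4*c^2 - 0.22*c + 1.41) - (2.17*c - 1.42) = -2.89*c^5 - 2.93*c^4 - 3.91*c^3 + 3.4*c^2 - 2.39*c + 2.83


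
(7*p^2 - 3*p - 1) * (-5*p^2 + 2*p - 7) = -35*p^4 + 29*p^3 - 50*p^2 + 19*p + 7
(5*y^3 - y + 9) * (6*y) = 30*y^4 - 6*y^2 + 54*y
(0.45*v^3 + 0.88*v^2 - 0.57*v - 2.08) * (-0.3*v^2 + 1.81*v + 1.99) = -0.135*v^5 + 0.5505*v^4 + 2.6593*v^3 + 1.3435*v^2 - 4.8991*v - 4.1392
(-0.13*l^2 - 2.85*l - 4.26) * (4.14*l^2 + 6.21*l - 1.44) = -0.5382*l^4 - 12.6063*l^3 - 35.1477*l^2 - 22.3506*l + 6.1344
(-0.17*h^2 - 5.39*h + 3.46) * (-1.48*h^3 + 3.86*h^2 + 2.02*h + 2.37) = 0.2516*h^5 + 7.321*h^4 - 26.2696*h^3 + 2.0649*h^2 - 5.7851*h + 8.2002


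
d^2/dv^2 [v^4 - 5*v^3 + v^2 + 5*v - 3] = 12*v^2 - 30*v + 2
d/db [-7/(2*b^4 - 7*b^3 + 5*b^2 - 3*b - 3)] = 7*(8*b^3 - 21*b^2 + 10*b - 3)/(-2*b^4 + 7*b^3 - 5*b^2 + 3*b + 3)^2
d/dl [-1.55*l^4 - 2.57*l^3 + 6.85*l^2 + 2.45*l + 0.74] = -6.2*l^3 - 7.71*l^2 + 13.7*l + 2.45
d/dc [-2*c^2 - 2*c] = -4*c - 2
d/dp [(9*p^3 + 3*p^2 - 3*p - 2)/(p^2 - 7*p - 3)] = (9*p^4 - 126*p^3 - 99*p^2 - 14*p - 5)/(p^4 - 14*p^3 + 43*p^2 + 42*p + 9)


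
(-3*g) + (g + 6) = 6 - 2*g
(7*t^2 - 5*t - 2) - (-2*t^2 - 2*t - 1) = 9*t^2 - 3*t - 1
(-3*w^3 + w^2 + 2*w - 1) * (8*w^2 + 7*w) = -24*w^5 - 13*w^4 + 23*w^3 + 6*w^2 - 7*w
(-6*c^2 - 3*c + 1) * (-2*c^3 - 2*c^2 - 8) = 12*c^5 + 18*c^4 + 4*c^3 + 46*c^2 + 24*c - 8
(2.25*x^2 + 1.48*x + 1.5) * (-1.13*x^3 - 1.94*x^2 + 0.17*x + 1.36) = -2.5425*x^5 - 6.0374*x^4 - 4.1837*x^3 + 0.4016*x^2 + 2.2678*x + 2.04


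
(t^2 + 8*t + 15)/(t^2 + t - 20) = (t + 3)/(t - 4)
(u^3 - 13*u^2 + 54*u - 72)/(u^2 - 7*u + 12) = u - 6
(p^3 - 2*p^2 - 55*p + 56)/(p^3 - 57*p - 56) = (p - 1)/(p + 1)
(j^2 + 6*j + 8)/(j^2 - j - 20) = (j + 2)/(j - 5)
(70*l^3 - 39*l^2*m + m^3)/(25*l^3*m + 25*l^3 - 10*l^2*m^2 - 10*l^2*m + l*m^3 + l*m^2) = (14*l^2 - 5*l*m - m^2)/(l*(5*l*m + 5*l - m^2 - m))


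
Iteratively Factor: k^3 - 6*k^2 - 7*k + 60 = (k + 3)*(k^2 - 9*k + 20) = (k - 5)*(k + 3)*(k - 4)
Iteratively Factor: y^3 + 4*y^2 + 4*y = (y + 2)*(y^2 + 2*y) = (y + 2)^2*(y)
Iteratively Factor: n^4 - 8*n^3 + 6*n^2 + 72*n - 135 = (n - 3)*(n^3 - 5*n^2 - 9*n + 45) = (n - 3)^2*(n^2 - 2*n - 15) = (n - 3)^2*(n + 3)*(n - 5)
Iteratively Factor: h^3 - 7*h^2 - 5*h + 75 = (h - 5)*(h^2 - 2*h - 15) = (h - 5)^2*(h + 3)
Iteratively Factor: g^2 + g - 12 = (g - 3)*(g + 4)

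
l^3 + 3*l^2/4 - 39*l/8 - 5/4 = (l - 2)*(l + 1/4)*(l + 5/2)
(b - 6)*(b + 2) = b^2 - 4*b - 12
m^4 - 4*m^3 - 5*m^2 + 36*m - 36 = (m - 3)*(m - 2)^2*(m + 3)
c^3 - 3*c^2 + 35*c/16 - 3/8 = (c - 2)*(c - 3/4)*(c - 1/4)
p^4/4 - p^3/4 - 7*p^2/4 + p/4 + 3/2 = (p/4 + 1/2)*(p - 3)*(p - 1)*(p + 1)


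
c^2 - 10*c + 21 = (c - 7)*(c - 3)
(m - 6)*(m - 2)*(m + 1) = m^3 - 7*m^2 + 4*m + 12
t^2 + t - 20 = (t - 4)*(t + 5)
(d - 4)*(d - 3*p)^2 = d^3 - 6*d^2*p - 4*d^2 + 9*d*p^2 + 24*d*p - 36*p^2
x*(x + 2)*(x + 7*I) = x^3 + 2*x^2 + 7*I*x^2 + 14*I*x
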